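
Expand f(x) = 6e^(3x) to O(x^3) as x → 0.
6 + 18*x + 27*x**2 + O(x**3)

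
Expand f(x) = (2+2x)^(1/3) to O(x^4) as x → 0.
2**(1/3) + 2**(1/3)*x/3 - 2**(1/3)*x**2/9 + 5*2**(1/3)*x**3/81 + O(x**4)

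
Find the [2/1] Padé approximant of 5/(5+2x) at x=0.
1/(2*x/5 + 1)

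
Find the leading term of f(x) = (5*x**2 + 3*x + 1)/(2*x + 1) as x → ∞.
5*x/2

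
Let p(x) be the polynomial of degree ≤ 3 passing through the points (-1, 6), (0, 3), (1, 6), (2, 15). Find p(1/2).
15/4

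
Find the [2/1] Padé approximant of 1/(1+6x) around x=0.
1/(6*x + 1)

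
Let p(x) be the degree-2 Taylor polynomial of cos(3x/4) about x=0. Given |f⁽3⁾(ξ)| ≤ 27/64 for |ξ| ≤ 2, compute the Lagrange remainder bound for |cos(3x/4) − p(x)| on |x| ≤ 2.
9/16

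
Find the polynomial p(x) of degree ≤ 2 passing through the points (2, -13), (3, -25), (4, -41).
-2*x**2 - 2*x - 1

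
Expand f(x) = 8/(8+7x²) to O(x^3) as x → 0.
1 - 7*x**2/8 + O(x**3)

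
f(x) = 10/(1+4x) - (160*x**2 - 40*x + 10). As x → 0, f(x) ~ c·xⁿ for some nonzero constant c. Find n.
3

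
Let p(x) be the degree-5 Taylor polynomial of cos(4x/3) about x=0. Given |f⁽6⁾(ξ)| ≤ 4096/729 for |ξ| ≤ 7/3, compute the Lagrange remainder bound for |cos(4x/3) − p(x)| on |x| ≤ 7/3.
30118144/23914845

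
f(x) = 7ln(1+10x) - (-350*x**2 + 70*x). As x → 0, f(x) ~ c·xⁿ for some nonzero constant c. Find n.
3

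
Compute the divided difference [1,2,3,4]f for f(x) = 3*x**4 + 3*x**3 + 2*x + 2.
33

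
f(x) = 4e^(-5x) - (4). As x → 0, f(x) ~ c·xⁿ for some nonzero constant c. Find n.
1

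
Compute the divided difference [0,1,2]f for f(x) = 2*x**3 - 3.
6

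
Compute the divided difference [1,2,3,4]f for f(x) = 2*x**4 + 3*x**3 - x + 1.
23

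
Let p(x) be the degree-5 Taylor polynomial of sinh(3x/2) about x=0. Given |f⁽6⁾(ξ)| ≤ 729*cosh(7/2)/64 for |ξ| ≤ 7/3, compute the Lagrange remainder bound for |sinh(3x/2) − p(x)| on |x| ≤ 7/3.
117649*cosh(7/2)/46080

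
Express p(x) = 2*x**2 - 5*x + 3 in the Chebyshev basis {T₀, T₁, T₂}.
(4)T₀ + (-5)T₁ + T₂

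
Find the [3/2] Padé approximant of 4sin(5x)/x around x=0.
(20 - 175*x**2/3)/(5*x**2/4 + 1)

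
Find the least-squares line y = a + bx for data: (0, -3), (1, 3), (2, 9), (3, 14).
a = -14/5, b = 57/10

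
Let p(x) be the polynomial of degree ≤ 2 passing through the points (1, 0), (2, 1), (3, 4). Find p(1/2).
1/4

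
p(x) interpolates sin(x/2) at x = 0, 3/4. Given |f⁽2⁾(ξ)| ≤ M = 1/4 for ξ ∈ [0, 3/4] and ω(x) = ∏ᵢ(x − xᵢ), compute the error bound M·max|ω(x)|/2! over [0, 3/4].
9/512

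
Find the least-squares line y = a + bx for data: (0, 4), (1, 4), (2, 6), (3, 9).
a = 16/5, b = 17/10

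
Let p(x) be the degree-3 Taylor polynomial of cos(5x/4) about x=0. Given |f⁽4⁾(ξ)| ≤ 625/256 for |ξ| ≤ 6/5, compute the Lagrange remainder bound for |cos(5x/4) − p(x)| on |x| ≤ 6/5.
27/128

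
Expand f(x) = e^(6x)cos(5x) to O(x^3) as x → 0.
1 + 6*x + 11*x**2/2 + O(x**3)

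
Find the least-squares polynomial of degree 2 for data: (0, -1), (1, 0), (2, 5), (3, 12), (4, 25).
-31/35 + (-36/35)x + (13/7)x²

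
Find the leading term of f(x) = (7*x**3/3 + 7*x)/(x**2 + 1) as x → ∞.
7*x/3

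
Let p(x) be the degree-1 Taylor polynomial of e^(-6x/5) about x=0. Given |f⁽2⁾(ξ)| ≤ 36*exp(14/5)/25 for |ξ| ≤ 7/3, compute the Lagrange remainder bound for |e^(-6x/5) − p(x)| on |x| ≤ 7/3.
98*exp(14/5)/25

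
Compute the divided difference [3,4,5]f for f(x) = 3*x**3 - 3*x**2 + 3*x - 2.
33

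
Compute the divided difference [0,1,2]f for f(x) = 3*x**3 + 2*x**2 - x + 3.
11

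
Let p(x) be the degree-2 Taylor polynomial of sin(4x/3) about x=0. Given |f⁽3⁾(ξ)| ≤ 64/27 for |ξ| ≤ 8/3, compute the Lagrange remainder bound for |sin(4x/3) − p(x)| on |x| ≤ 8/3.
16384/2187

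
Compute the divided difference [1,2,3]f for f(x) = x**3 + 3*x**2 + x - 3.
9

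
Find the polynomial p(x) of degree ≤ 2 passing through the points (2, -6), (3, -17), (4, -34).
-3*x**2 + 4*x - 2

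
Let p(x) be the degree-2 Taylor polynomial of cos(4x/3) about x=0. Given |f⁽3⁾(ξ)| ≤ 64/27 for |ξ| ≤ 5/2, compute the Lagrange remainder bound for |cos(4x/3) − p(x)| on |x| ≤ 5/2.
500/81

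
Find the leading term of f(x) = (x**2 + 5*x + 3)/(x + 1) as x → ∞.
x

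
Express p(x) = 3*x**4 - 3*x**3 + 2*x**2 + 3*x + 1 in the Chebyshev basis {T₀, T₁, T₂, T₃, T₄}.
(25/8)T₀ + (3/4)T₁ + (5/2)T₂ + (-3/4)T₃ + (3/8)T₄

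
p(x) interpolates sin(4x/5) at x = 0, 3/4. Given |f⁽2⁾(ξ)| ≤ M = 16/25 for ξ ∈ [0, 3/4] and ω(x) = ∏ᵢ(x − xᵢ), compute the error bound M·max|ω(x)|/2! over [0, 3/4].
9/200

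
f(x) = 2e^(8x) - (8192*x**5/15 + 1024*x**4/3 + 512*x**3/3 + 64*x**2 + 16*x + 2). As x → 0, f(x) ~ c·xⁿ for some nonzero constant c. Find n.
6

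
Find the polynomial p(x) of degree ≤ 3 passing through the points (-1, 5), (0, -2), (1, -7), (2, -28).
-3*x**3 + x**2 - 3*x - 2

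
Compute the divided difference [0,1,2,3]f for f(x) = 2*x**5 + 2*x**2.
50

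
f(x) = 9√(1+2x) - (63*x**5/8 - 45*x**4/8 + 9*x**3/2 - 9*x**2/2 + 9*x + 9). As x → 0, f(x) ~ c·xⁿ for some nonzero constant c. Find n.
6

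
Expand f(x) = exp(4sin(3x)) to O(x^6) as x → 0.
1 + 12*x + 72*x**2 + 270*x**3 + 648*x**4 + 7857*x**5/10 + O(x**6)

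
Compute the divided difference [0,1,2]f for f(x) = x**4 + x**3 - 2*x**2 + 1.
8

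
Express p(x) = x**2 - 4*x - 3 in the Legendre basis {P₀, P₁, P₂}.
(-8/3)P₀ + (-4)P₁ + (2/3)P₂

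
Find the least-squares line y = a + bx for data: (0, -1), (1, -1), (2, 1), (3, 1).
a = -6/5, b = 4/5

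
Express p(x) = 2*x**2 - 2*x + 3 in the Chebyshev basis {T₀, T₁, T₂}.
(4)T₀ + (-2)T₁ + T₂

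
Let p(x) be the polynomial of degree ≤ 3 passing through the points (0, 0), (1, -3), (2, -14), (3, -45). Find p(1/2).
-5/4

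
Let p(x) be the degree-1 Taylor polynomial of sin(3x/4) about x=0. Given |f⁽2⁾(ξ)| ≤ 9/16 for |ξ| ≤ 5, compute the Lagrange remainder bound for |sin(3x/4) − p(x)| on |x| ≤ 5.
225/32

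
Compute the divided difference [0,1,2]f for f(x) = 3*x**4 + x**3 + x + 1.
24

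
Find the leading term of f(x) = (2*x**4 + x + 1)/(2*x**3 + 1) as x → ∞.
x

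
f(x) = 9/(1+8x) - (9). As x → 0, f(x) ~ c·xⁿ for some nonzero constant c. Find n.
1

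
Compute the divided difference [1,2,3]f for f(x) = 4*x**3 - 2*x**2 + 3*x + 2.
22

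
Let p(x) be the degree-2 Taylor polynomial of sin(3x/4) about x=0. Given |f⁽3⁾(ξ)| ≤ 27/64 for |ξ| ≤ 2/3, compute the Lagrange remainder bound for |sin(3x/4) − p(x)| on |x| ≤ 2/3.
1/48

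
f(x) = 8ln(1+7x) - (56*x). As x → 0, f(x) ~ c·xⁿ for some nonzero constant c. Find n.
2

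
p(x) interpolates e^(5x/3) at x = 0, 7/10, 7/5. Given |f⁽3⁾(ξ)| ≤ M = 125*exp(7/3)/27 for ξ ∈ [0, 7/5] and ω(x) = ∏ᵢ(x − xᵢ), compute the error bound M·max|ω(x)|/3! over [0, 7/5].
343*sqrt(3)*exp(7/3)/5832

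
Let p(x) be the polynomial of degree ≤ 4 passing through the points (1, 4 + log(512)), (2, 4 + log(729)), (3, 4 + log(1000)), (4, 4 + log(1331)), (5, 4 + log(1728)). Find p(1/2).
4 + log(1677721600000000*11**(25/32)*2**(83/128)*3**(17/128)*5**(55/64)/187183371521817)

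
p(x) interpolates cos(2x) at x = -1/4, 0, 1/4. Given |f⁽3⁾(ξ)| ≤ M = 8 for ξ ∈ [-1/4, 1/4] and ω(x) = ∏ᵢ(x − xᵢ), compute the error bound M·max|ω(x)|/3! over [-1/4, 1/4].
sqrt(3)/216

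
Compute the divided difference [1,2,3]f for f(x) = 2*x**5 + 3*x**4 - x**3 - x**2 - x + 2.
248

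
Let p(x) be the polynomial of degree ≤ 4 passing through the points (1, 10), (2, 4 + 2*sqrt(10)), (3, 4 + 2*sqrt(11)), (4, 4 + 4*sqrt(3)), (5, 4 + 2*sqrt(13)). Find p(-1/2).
-693*sqrt(10)/16 - 385*sqrt(3)/8 + 315*sqrt(13)/64 + 3721/64 + 1485*sqrt(11)/32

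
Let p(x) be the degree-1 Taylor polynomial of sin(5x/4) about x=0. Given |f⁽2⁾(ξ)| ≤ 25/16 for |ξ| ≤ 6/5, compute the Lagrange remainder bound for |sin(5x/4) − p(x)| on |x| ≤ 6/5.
9/8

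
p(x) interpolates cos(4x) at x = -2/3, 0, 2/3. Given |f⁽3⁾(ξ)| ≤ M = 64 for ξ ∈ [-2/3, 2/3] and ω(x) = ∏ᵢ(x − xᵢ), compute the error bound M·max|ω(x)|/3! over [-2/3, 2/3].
512*sqrt(3)/729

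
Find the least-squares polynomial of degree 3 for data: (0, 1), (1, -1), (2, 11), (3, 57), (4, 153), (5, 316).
71/63 + (-1679/378)x + (-253/252)x² + (313/108)x³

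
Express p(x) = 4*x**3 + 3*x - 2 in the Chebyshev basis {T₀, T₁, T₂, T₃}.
(-2)T₀ + (6)T₁ + T₃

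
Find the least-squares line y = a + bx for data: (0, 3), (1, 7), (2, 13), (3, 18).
a = 13/5, b = 51/10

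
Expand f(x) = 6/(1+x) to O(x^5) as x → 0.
6 - 6*x + 6*x**2 - 6*x**3 + 6*x**4 + O(x**5)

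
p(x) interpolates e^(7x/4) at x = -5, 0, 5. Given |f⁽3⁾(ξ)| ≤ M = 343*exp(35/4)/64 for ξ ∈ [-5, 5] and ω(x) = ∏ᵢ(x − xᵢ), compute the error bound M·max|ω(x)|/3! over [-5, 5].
42875*sqrt(3)*exp(35/4)/1728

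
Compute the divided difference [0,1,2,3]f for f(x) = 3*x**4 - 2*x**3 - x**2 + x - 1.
16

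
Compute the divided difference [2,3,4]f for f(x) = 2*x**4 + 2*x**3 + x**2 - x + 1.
129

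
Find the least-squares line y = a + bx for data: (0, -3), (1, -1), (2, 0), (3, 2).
a = -29/10, b = 8/5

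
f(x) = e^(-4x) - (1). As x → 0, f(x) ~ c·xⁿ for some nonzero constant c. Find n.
1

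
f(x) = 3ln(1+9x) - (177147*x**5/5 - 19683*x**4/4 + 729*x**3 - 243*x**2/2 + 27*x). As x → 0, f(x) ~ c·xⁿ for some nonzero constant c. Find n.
6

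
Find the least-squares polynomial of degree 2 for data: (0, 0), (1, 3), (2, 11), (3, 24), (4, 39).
-9/35 + (113/70)x + (29/14)x²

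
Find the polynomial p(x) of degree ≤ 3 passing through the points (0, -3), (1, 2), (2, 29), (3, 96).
3*x**3 + 2*x**2 - 3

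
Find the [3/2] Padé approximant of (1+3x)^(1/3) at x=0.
(7*x**3/15 + 21*x**2/5 + 21*x/5 + 1)/(2*x**2 + 16*x/5 + 1)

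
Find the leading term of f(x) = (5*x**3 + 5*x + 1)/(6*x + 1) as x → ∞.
5*x**2/6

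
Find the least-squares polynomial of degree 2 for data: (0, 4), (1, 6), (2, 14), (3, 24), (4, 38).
26/7 + (41/35)x + (13/7)x²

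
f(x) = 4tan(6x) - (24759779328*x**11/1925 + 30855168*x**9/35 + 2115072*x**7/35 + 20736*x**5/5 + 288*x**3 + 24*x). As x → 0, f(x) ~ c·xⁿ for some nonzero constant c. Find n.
13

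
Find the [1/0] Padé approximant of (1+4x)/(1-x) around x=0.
5*x + 1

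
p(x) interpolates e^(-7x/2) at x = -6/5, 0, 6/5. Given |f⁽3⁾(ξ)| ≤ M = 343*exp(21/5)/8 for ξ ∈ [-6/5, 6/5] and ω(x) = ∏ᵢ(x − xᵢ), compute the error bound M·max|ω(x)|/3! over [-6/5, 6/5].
343*sqrt(3)*exp(21/5)/125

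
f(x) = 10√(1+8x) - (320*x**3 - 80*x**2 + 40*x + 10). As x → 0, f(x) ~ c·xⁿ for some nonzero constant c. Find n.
4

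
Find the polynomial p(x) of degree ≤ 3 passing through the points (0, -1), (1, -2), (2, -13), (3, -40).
-x**3 - 2*x**2 + 2*x - 1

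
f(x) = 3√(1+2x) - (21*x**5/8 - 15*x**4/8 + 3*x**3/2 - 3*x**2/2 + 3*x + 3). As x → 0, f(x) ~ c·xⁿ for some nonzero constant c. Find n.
6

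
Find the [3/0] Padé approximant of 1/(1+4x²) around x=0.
1 - 4*x**2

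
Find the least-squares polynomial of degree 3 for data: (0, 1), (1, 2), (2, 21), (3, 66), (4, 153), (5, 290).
59/63 + (-586/189)x + (23/9)x² + (52/27)x³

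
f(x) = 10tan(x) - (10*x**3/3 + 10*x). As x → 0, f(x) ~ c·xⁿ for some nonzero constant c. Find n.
5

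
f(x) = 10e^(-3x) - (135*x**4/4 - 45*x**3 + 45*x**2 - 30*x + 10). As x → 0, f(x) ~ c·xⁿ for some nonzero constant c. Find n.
5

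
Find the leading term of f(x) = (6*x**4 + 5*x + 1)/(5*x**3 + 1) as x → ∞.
6*x/5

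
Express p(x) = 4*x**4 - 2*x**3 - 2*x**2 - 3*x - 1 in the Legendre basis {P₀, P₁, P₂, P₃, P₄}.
(-13/15)P₀ + (-21/5)P₁ + (20/21)P₂ + (-4/5)P₃ + (32/35)P₄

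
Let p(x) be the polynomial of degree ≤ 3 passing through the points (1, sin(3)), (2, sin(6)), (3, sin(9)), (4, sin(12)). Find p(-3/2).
231*sin(3)/16 - 105*sin(12)/16 - 495*sin(6)/16 + 385*sin(9)/16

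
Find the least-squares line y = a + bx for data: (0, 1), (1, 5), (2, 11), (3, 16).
a = 3/5, b = 51/10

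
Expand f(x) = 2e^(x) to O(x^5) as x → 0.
2 + 2*x + x**2 + x**3/3 + x**4/12 + O(x**5)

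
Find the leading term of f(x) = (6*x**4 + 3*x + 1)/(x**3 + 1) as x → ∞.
6*x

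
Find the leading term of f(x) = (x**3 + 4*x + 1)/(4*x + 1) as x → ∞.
x**2/4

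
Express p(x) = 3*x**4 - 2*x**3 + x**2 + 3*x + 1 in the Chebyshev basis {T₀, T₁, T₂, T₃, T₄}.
(21/8)T₀ + (3/2)T₁ + (2)T₂ + (-1/2)T₃ + (3/8)T₄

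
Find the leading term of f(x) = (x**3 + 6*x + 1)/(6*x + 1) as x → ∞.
x**2/6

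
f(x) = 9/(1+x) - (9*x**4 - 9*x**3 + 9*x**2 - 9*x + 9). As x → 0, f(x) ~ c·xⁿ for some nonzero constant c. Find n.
5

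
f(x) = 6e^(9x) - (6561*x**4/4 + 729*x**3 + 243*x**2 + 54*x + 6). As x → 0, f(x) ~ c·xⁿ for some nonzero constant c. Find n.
5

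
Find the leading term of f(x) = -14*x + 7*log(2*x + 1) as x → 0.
-14*x**2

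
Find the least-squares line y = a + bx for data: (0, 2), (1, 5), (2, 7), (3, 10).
a = 21/10, b = 13/5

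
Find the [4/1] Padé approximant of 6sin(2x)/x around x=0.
8*x**4/5 - 8*x**2 + 12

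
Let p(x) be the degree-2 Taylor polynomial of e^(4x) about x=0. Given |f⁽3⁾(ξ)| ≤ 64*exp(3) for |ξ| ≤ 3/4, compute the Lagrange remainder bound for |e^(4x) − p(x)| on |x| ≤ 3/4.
9*exp(3)/2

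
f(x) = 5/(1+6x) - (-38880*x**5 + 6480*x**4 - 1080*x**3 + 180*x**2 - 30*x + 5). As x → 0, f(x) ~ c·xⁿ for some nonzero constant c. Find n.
6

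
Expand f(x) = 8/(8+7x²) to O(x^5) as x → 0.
1 - 7*x**2/8 + 49*x**4/64 + O(x**5)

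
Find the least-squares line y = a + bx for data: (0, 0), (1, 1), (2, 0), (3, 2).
a = 0, b = 1/2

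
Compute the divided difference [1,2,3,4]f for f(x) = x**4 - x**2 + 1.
10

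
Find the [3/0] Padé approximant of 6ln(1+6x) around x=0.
36*x*(12*x**2 - 3*x + 1)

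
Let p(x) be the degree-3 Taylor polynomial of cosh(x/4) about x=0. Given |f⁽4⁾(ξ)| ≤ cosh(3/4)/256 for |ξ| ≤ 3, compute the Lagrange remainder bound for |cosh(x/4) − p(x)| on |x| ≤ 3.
27*cosh(3/4)/2048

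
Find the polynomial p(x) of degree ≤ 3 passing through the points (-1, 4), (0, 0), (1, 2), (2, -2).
-2*x**3 + 3*x**2 + x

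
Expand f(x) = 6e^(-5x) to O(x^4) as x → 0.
6 - 30*x + 75*x**2 - 125*x**3 + O(x**4)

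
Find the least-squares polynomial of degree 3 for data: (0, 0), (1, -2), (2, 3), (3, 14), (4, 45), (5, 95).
-5/42 + (-415/252)x + (-7/12)x² + (17/18)x³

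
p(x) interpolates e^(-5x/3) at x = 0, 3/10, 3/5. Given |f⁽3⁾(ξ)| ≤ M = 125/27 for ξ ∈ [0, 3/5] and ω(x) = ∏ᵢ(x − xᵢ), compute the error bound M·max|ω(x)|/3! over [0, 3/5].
sqrt(3)/216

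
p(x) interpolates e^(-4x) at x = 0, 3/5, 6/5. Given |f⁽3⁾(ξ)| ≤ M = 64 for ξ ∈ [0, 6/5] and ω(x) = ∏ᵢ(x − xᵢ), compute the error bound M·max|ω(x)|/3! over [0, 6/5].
64*sqrt(3)/125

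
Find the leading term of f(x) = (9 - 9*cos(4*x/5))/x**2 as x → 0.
72/25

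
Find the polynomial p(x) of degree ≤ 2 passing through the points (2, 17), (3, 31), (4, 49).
2*x**2 + 4*x + 1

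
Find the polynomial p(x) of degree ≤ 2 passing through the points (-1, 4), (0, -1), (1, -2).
2*x**2 - 3*x - 1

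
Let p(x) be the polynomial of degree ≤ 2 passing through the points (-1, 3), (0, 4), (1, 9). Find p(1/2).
6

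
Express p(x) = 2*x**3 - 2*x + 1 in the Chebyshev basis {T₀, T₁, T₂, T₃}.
T₀ + (-1/2)T₁ + (1/2)T₃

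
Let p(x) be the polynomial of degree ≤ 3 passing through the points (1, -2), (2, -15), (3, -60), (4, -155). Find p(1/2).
-15/8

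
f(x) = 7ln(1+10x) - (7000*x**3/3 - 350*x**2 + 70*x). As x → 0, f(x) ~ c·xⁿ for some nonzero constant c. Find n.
4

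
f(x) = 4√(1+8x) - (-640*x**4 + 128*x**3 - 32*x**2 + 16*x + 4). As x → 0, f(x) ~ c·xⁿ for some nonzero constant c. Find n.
5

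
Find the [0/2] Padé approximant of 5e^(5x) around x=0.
5/(25*x**2/2 - 5*x + 1)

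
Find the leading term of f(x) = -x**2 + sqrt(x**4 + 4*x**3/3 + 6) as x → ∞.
2*x/3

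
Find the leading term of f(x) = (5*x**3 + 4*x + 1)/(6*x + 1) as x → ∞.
5*x**2/6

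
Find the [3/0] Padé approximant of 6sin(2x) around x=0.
-8*x**3 + 12*x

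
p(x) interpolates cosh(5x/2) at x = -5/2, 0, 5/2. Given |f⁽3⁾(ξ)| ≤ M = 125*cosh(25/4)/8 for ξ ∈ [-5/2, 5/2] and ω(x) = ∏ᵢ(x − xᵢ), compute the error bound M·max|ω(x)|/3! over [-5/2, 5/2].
15625*sqrt(3)*cosh(25/4)/1728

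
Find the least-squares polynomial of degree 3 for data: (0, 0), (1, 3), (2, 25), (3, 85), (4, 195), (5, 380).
-17/126 + (-103/756)x + (149/252)x² + (79/27)x³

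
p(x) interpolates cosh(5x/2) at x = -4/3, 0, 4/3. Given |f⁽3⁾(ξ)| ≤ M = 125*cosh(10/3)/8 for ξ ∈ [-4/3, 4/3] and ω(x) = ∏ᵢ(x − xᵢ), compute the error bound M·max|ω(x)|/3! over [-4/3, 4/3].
1000*sqrt(3)*cosh(10/3)/729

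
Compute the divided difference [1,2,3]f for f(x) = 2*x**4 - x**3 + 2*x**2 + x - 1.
46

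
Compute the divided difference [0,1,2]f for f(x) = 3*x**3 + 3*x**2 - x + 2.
12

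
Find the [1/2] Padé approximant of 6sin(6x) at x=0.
36*x/(6*x**2 + 1)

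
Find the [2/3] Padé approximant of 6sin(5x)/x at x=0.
(30 - 175*x**2/2)/(5*x**2/4 + 1)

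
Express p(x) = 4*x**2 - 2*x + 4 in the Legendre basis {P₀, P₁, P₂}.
(16/3)P₀ + (-2)P₁ + (8/3)P₂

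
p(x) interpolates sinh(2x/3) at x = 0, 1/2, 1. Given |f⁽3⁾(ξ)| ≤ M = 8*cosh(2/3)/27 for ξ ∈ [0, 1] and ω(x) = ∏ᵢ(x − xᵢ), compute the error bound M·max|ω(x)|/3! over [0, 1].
sqrt(3)*cosh(2/3)/729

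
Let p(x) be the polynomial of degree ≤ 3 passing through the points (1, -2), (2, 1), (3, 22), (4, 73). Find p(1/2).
-1/2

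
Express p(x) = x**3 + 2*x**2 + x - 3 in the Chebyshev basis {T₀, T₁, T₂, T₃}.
(-2)T₀ + (7/4)T₁ + T₂ + (1/4)T₃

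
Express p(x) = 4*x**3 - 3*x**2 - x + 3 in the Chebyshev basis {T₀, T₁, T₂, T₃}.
(3/2)T₀ + (2)T₁ + (-3/2)T₂ + T₃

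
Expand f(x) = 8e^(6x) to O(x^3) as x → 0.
8 + 48*x + 144*x**2 + O(x**3)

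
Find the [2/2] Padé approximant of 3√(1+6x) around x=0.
(135*x**2/4 + 45*x/2 + 3)/(9*x**2/4 + 9*x/2 + 1)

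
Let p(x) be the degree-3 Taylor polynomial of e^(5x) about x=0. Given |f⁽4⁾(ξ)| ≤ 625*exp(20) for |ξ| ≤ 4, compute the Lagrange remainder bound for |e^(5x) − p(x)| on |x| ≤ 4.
20000*exp(20)/3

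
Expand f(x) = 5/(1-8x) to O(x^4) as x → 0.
5 + 40*x + 320*x**2 + 2560*x**3 + O(x**4)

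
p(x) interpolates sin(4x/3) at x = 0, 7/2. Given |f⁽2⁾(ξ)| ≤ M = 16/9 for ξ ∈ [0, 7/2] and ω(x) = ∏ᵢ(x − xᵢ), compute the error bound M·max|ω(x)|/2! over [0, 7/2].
49/18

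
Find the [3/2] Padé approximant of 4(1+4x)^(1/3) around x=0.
(1792*x**3/405 + 448*x**2/15 + 112*x/5 + 4)/(32*x**2/9 + 64*x/15 + 1)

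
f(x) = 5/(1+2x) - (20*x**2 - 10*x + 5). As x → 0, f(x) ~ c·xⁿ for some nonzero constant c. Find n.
3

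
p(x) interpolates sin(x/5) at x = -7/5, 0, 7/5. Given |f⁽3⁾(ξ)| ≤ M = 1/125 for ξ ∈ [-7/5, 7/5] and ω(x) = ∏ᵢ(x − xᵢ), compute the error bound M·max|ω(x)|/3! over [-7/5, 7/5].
343*sqrt(3)/421875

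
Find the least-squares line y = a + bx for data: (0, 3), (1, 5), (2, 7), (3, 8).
a = 16/5, b = 17/10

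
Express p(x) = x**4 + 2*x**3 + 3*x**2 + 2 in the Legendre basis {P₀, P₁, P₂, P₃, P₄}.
(16/5)P₀ + (6/5)P₁ + (18/7)P₂ + (4/5)P₃ + (8/35)P₄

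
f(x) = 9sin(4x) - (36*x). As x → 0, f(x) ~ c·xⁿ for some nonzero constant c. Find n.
3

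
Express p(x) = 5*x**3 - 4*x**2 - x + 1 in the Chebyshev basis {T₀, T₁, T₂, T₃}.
-T₀ + (11/4)T₁ + (-2)T₂ + (5/4)T₃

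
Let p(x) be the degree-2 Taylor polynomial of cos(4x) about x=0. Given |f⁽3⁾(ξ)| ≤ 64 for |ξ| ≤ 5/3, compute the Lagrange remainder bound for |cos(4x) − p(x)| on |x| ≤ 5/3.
4000/81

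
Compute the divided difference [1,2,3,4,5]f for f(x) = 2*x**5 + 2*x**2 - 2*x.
30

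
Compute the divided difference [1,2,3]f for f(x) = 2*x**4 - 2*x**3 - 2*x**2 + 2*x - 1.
36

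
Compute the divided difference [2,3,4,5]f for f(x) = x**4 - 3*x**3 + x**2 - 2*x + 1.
11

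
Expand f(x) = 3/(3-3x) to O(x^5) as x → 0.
1 + x + x**2 + x**3 + x**4 + O(x**5)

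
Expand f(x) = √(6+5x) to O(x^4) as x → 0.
sqrt(6) + 5*sqrt(6)*x/12 - 25*sqrt(6)*x**2/288 + 125*sqrt(6)*x**3/3456 + O(x**4)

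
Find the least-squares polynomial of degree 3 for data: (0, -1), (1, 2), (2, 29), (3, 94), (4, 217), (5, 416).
-74/63 + (-505/378)x + (269/126)x² + (80/27)x³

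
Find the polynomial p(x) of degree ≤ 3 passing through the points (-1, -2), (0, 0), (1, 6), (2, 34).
3*x**3 + 2*x**2 + x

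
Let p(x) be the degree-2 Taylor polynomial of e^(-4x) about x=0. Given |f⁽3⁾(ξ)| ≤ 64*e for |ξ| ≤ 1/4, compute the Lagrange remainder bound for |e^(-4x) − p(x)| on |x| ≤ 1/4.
e/6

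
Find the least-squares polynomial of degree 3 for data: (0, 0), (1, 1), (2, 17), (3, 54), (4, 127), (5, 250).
-41/126 + (71/108)x + (-79/252)x² + (55/27)x³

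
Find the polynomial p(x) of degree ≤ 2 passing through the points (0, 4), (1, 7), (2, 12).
x**2 + 2*x + 4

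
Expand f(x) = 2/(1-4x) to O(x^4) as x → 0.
2 + 8*x + 32*x**2 + 128*x**3 + O(x**4)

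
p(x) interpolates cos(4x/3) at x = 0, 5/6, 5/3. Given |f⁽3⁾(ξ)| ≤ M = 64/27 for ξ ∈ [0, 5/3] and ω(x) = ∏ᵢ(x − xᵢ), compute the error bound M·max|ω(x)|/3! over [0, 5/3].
1000*sqrt(3)/19683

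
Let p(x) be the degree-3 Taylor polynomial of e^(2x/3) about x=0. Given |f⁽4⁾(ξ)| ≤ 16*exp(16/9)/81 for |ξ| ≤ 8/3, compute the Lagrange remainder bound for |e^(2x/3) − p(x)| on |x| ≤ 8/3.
8192*exp(16/9)/19683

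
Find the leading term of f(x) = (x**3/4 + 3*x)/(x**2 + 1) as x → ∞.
x/4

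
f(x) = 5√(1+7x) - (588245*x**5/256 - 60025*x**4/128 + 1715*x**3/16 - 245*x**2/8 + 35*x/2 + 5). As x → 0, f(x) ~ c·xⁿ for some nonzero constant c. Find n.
6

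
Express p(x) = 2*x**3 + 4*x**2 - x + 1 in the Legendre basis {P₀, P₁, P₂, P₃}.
(7/3)P₀ + (1/5)P₁ + (8/3)P₂ + (4/5)P₃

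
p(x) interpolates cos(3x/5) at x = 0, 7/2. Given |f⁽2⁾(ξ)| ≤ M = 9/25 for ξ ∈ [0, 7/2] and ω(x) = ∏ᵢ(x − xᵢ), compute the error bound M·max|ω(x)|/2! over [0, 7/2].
441/800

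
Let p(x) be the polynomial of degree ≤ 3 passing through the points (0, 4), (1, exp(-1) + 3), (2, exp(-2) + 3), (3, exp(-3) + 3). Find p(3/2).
(-1 + 9*e + 9*exp(2) + 47*exp(3))*exp(-3)/16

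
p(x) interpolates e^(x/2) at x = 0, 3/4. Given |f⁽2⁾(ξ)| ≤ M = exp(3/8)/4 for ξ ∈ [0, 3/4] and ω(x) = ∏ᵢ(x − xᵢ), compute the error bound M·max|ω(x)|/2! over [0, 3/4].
9*exp(3/8)/512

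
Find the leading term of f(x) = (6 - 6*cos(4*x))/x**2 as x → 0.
48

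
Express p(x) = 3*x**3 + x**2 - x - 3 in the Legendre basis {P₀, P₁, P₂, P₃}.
(-8/3)P₀ + (4/5)P₁ + (2/3)P₂ + (6/5)P₃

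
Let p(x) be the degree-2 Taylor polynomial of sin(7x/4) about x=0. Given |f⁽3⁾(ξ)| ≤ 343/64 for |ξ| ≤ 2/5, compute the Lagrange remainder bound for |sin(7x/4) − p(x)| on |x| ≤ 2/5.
343/6000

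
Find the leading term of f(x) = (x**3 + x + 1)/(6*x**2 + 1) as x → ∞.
x/6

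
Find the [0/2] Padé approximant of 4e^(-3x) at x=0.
4/(9*x**2/2 + 3*x + 1)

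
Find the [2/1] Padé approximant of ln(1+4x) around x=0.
4*x*(2*x + 3)/(3*(8*x/3 + 1))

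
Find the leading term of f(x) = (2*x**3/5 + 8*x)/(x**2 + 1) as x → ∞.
2*x/5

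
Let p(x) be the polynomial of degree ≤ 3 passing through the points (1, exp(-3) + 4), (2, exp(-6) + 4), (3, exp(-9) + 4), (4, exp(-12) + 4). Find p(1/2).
(-35*exp(6) - 5 + 21*exp(3) + 35*exp(9) + 64*exp(12))*exp(-12)/16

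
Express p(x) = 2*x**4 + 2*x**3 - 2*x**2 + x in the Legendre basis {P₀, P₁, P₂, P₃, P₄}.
(-4/15)P₀ + (11/5)P₁ + (-4/21)P₂ + (4/5)P₃ + (16/35)P₄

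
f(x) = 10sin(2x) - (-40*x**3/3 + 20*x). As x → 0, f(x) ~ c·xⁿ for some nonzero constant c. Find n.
5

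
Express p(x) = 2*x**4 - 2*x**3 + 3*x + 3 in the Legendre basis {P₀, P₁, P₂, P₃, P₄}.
(17/5)P₀ + (9/5)P₁ + (8/7)P₂ + (-4/5)P₃ + (16/35)P₄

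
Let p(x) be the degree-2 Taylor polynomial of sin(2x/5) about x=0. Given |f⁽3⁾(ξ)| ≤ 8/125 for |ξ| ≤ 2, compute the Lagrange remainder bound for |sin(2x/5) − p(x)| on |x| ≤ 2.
32/375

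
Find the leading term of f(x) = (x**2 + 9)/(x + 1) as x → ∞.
x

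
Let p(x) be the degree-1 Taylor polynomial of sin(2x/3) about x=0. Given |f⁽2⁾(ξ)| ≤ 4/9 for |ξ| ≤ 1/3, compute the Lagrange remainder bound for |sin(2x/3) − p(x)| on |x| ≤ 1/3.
2/81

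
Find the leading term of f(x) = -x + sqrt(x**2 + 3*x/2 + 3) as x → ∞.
3/4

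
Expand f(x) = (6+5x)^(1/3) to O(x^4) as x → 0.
6**(1/3) + 5*6**(1/3)*x/18 - 25*6**(1/3)*x**2/324 + 625*6**(1/3)*x**3/17496 + O(x**4)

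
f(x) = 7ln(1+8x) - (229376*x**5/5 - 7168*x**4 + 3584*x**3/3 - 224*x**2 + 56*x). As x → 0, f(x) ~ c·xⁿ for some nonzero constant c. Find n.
6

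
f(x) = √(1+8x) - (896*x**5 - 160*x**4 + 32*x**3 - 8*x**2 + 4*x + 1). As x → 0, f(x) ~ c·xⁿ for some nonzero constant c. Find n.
6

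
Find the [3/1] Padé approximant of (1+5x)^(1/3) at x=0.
(-125*x**3/81 + 25*x**2/9 + 5*x + 1)/(10*x/3 + 1)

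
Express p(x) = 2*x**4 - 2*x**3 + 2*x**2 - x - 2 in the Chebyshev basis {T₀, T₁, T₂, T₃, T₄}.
(-1/4)T₀ + (-5/2)T₁ + (2)T₂ + (-1/2)T₃ + (1/4)T₄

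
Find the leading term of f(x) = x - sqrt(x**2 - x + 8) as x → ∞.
1/2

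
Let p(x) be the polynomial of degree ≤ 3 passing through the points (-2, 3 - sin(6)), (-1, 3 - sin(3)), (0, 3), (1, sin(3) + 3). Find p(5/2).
35*sin(6)/16 - 15*sin(3)/8 + 3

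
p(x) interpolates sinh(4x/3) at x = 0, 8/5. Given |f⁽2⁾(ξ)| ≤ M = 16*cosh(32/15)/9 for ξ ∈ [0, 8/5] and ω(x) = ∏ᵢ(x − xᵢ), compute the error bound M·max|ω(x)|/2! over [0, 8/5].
128*cosh(32/15)/225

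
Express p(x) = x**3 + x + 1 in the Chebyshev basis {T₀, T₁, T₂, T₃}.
T₀ + (7/4)T₁ + (1/4)T₃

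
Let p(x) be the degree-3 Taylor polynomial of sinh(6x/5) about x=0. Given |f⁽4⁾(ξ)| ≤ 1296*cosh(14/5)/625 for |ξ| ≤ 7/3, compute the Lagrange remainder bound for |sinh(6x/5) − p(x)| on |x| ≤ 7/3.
4802*cosh(14/5)/1875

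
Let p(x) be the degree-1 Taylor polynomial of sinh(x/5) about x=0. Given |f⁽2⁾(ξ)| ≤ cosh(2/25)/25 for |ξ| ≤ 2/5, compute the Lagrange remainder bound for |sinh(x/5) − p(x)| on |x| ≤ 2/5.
2*cosh(2/25)/625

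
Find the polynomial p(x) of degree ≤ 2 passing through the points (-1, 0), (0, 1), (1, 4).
x**2 + 2*x + 1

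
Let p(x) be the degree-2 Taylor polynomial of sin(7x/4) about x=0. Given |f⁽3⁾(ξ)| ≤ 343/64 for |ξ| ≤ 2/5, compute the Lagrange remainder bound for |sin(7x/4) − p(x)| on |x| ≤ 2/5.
343/6000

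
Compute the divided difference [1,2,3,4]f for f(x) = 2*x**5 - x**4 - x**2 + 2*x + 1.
120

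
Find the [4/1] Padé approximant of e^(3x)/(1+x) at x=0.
(189*x**4/440 + 9*x**3/11 + 171*x**2/110 + 84*x/55 + 1)/(1 - 26*x/55)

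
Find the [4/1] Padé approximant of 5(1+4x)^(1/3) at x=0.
(1280*x**4/243 - 512*x**3/81 + 32*x**2/3 + 64*x/3 + 5)/(44*x/15 + 1)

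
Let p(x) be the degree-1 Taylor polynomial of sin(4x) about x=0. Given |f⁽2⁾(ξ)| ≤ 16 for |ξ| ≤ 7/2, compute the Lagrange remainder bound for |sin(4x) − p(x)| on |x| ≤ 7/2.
98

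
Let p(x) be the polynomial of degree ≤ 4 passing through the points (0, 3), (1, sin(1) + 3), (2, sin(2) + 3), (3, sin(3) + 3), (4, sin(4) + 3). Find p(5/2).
-5*sin(1)/32 - 5*sin(4)/128 + 15*sin(3)/32 + 45*sin(2)/64 + 3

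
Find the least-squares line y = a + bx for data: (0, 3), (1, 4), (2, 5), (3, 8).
a = 13/5, b = 8/5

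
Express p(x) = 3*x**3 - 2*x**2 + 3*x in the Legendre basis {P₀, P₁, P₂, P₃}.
(-2/3)P₀ + (24/5)P₁ + (-4/3)P₂ + (6/5)P₃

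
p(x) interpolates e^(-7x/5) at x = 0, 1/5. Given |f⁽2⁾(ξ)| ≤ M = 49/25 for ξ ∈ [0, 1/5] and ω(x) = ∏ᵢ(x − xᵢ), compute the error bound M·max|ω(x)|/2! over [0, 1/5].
49/5000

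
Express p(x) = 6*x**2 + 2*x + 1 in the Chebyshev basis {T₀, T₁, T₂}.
(4)T₀ + (2)T₁ + (3)T₂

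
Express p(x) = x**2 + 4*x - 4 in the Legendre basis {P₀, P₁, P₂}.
(-11/3)P₀ + (4)P₁ + (2/3)P₂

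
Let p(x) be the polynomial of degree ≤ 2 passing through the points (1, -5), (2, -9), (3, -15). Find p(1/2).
-15/4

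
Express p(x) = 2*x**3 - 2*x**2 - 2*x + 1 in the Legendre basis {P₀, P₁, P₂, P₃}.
(1/3)P₀ + (-4/5)P₁ + (-4/3)P₂ + (4/5)P₃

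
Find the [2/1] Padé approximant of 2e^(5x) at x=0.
(25*x**2/3 + 20*x/3 + 2)/(1 - 5*x/3)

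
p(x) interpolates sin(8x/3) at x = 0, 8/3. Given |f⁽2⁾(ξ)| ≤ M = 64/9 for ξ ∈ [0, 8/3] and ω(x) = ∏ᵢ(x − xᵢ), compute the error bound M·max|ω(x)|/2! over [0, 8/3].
512/81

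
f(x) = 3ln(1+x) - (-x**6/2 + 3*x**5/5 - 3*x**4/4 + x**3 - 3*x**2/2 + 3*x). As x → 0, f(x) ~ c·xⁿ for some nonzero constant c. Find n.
7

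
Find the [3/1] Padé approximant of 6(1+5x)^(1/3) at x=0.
(-250*x**3/27 + 50*x**2/3 + 30*x + 6)/(10*x/3 + 1)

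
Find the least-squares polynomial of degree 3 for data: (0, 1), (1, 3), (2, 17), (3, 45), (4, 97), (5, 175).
59/63 + (-208/189)x + (23/9)x² + (25/27)x³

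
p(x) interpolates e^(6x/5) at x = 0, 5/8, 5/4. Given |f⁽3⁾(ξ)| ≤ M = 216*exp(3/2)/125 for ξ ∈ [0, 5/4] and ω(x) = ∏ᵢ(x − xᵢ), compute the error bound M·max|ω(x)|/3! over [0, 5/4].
sqrt(3)*exp(3/2)/64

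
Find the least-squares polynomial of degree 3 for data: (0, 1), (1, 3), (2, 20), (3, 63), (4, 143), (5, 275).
55/63 + (-193/378)x + (61/63)x² + (109/54)x³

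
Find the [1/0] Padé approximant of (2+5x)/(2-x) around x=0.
3*x + 1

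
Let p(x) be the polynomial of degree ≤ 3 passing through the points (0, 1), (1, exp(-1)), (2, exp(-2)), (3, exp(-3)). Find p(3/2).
(-exp(3) - 1 + 9*e + 9*exp(2))*exp(-3)/16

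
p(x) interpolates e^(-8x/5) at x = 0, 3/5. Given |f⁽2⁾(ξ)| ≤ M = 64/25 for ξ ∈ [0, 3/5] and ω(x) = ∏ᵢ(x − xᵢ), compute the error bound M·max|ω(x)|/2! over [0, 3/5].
72/625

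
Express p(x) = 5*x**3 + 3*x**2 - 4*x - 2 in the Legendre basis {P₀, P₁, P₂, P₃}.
-P₀ - P₁ + (2)P₂ + (2)P₃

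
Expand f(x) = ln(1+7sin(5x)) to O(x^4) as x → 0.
35*x - 1225*x**2/2 + 84875*x**3/6 + O(x**4)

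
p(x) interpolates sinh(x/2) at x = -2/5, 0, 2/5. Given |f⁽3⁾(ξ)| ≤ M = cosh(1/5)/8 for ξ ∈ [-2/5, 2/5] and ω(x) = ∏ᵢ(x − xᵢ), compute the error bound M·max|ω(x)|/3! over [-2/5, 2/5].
sqrt(3)*cosh(1/5)/3375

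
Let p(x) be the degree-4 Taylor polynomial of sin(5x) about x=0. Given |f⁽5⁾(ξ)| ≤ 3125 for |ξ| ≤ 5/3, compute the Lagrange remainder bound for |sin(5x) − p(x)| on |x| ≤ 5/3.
1953125/5832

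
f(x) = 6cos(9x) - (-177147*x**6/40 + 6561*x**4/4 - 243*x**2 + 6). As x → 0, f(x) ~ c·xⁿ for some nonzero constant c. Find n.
8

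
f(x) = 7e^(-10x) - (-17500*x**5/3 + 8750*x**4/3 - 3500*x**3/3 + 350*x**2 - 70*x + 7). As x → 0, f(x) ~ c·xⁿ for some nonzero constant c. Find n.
6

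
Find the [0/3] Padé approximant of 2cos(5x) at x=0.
2/(25*x**2/2 + 1)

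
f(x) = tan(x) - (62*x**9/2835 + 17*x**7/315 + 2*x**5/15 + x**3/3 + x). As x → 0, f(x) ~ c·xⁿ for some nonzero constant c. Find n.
11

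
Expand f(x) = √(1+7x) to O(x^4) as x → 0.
1 + 7*x/2 - 49*x**2/8 + 343*x**3/16 + O(x**4)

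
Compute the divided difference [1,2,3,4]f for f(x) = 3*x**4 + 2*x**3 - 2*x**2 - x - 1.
32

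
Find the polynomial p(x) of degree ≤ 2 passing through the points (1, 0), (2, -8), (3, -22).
-3*x**2 + x + 2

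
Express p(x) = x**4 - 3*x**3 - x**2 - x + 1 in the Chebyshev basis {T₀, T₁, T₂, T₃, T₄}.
(7/8)T₀ + (-13/4)T₁ + (-3/4)T₃ + (1/8)T₄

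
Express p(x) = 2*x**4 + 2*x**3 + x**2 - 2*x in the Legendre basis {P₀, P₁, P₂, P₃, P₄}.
(11/15)P₀ + (-4/5)P₁ + (38/21)P₂ + (4/5)P₃ + (16/35)P₄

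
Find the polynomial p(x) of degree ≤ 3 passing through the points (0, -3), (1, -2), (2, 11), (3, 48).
2*x**3 - x - 3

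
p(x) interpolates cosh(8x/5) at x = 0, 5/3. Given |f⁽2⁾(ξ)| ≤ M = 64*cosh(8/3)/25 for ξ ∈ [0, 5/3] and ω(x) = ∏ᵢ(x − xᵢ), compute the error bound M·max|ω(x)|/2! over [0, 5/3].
8*cosh(8/3)/9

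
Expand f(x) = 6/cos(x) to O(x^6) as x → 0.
6 + 3*x**2 + 5*x**4/4 + O(x**6)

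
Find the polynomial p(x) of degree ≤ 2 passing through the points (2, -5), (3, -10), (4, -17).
-x**2 - 1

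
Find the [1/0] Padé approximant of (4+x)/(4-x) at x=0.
x/2 + 1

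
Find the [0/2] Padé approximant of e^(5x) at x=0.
1/(25*x**2/2 - 5*x + 1)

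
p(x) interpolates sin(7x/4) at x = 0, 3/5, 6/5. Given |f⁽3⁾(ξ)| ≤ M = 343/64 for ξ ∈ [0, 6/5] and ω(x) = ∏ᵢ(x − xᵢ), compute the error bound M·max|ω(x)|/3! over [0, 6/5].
343*sqrt(3)/8000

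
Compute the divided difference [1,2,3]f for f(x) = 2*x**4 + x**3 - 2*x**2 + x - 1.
54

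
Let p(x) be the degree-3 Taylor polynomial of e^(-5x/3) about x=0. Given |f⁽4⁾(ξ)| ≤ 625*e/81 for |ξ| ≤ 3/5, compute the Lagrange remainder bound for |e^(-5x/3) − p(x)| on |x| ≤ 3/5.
e/24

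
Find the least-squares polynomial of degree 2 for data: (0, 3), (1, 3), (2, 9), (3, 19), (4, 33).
97/35 + (-54/35)x + (16/7)x²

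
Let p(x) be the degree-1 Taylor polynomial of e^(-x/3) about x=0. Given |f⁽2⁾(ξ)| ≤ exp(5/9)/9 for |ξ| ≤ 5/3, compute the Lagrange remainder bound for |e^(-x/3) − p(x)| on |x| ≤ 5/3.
25*exp(5/9)/162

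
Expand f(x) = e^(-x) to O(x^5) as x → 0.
1 - x + x**2/2 - x**3/6 + x**4/24 + O(x**5)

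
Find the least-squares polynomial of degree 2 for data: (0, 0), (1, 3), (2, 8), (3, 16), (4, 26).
1/35 + (23/14)x + (17/14)x²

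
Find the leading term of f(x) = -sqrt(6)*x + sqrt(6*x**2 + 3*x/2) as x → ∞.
sqrt(6)/8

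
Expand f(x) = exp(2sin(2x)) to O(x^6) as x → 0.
1 + 4*x + 8*x**2 + 8*x**3 - 184*x**5/15 + O(x**6)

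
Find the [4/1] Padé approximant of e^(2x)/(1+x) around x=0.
(2*x**4/5 + 8*x**3/15 + 6*x**2/5 + 6*x/5 + 1)/(x/5 + 1)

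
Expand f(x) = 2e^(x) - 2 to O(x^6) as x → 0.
2*x + x**2 + x**3/3 + x**4/12 + x**5/60 + O(x**6)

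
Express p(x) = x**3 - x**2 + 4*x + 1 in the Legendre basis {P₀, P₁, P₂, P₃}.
(2/3)P₀ + (23/5)P₁ + (-2/3)P₂ + (2/5)P₃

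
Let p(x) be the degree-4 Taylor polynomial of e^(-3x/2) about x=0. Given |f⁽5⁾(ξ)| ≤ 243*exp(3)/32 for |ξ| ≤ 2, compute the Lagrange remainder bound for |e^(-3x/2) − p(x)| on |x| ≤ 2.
81*exp(3)/40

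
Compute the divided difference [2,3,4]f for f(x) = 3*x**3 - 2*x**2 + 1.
25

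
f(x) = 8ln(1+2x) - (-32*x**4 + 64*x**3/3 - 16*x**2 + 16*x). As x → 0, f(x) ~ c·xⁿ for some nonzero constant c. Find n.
5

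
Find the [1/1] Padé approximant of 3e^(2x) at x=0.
(3*x + 3)/(1 - x)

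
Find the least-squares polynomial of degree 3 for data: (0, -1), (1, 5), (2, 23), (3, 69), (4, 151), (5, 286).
-61/63 + (1297/378)x + (47/252)x² + (229/108)x³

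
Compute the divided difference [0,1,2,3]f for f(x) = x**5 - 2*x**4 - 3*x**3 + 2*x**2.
10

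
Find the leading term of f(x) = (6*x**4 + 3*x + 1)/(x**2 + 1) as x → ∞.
6*x**2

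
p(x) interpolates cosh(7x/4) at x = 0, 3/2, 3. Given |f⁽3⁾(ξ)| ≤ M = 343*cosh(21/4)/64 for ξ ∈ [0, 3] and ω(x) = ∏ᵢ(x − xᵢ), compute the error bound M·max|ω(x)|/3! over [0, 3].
343*sqrt(3)*cosh(21/4)/512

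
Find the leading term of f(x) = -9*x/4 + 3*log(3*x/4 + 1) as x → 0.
-27*x**2/32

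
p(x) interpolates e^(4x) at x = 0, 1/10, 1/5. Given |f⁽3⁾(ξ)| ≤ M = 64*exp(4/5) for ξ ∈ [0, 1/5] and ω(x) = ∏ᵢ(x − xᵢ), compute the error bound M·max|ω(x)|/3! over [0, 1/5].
8*sqrt(3)*exp(4/5)/3375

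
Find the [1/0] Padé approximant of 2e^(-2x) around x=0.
2 - 4*x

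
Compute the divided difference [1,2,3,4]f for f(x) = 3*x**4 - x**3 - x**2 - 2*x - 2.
29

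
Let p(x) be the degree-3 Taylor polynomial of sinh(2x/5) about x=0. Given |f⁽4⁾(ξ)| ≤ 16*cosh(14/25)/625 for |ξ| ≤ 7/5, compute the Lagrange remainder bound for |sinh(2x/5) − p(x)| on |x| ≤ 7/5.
4802*cosh(14/25)/1171875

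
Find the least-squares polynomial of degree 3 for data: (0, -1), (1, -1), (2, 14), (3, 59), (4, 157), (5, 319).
-59/63 + (-601/378)x + (-89/63)x² + (157/54)x³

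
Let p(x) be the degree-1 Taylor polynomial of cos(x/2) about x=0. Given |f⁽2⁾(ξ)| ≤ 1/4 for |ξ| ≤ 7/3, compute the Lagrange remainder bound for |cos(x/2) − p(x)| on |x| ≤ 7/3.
49/72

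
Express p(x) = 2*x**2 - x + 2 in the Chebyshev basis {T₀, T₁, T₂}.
(3)T₀ - T₁ + T₂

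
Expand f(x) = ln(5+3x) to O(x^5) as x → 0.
log(5) + 3*x/5 - 9*x**2/50 + 9*x**3/125 - 81*x**4/2500 + O(x**5)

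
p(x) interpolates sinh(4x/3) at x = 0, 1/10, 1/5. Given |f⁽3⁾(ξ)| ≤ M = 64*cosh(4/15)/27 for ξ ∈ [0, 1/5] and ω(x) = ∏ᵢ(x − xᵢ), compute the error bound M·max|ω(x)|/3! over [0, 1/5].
8*sqrt(3)*cosh(4/15)/91125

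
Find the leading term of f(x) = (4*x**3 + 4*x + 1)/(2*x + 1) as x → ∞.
2*x**2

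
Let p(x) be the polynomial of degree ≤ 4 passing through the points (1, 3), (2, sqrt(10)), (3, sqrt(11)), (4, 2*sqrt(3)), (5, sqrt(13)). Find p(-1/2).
-693*sqrt(10)/32 - 385*sqrt(3)/16 + 315*sqrt(13)/128 + 3465/128 + 1485*sqrt(11)/64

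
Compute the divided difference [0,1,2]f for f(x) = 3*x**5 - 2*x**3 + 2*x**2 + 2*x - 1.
41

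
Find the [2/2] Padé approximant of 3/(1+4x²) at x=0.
3/(4*x**2 + 1)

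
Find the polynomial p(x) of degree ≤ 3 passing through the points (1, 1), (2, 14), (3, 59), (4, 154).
3*x**3 - 2*x**2 - 2*x + 2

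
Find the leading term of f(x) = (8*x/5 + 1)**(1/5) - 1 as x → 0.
8*x/25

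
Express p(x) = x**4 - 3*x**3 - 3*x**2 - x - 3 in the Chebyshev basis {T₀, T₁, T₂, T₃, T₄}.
(-33/8)T₀ + (-13/4)T₁ - T₂ + (-3/4)T₃ + (1/8)T₄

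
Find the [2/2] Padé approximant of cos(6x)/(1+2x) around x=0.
(-99*x**2/7 - 3*x/7 + 1)/(3*x**2 + 11*x/7 + 1)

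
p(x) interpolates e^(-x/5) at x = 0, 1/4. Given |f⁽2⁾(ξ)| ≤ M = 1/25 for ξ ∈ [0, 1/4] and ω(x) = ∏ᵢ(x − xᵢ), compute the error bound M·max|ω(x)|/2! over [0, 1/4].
1/3200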